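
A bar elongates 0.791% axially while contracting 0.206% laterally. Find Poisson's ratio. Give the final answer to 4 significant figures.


nu = -epsilon_lat / epsilon_axial
Lateral strain is contraction (negative), so using magnitudes:
nu = 0.206 / 0.791
nu = 0.2604


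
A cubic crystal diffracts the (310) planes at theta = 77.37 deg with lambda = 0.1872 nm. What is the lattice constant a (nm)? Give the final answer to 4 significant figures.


d = lambda / (2*sin(theta))
d = 0.1872 / (2*sin(77.37 deg))
d = 0.0959211 nm
a = d * sqrt(h^2+k^2+l^2) = 0.0959211 * sqrt(10)
a = 0.3033 nm


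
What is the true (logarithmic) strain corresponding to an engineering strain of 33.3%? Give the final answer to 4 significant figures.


epsilon_true = ln(1 + epsilon_eng)
epsilon_true = ln(1 + 0.333)
epsilon_true = 0.2874


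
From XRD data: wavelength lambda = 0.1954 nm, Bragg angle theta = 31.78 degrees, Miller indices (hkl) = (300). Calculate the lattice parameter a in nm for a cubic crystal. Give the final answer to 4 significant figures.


d = lambda / (2*sin(theta))
d = 0.1954 / (2*sin(31.78 deg))
d = 0.185509 nm
a = d * sqrt(h^2+k^2+l^2) = 0.185509 * sqrt(9)
a = 0.5565 nm


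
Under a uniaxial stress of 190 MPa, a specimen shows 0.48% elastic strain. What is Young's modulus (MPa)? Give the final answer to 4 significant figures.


E = sigma / epsilon
epsilon = 0.48% = 4.8e-03
E = 190 / 4.8e-03
E = 39580 MPa


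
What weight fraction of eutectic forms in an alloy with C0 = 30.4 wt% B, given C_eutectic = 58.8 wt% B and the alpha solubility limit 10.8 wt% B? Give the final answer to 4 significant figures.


f_primary = (C_e - C0) / (C_e - C_alpha_max)
f_primary = (58.8 - 30.4) / (58.8 - 10.8)
f_primary = 0.591667
f_eutectic = 1 - 0.591667 = 0.4083


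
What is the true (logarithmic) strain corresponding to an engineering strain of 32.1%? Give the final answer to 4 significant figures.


epsilon_true = ln(1 + epsilon_eng)
epsilon_true = ln(1 + 0.321)
epsilon_true = 0.2784


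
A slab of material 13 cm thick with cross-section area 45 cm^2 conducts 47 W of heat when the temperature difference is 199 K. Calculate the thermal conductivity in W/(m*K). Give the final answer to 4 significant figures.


k = Q*L / (A*dT)
L = 0.13 m, A = 4.5e-03 m^2
k = 47 * 0.13 / (4.5e-03 * 199)
k = 6.823 W/(m*K)


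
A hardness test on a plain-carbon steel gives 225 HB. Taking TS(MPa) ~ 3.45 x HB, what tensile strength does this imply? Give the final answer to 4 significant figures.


TS (MPa) = 3.45 * HB
TS = 3.45 * 225
TS = 776.3 MPa


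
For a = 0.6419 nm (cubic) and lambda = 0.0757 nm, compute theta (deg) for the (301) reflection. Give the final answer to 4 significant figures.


d = a / sqrt(h^2+k^2+l^2)
d = 0.6419 / sqrt(10) = 0.202987 nm
lambda = 2*d*sin(theta)  =>  sin(theta) = lambda / (2*d)
sin(theta) = 0.0757 / (2 * 0.202987) = 0.186466
theta = 10.75 deg


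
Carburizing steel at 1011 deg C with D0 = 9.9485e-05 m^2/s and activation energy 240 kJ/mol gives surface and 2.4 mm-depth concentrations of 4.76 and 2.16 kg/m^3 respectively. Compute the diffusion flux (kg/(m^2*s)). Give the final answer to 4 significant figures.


Step 1: D = D0 * exp(-Qd/(R*T))
T = 1011 + 273.15 = 1284.15 K
D = 9.9485e-05 * exp(-240e3 / (8.314 * 1284.15)) = 1.71815e-14 m^2/s
Step 2: J = D * (C1 - C2) / dx
J = 1.71815e-14 * (4.76 - 2.16) / 2.4e-03
J = 1.861e-11 kg/(m^2*s)


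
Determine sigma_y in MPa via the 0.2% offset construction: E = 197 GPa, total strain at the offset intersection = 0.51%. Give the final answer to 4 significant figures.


Offset strain = 0.002
Elastic strain at yield = total_strain - offset = 5.1e-03 - 0.002 = 3.1e-03
sigma_y = E * elastic_strain = 197000 * 3.1e-03
sigma_y = 610.7 MPa


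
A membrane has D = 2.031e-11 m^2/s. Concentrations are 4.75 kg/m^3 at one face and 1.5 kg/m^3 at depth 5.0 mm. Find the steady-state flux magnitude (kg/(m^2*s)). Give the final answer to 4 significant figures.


J = -D * (dC/dx) = D * (C1 - C2) / dx
J = 2.031e-11 * (4.75 - 1.5) / 5e-03
J = 1.32e-08 kg/(m^2*s)


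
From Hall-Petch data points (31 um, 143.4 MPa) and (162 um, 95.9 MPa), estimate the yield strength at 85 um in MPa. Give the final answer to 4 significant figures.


sigma_y = sigma0 + k / sqrt(d)
1/sqrt(d1) = 1/sqrt(3.1e-05) = 179.605;  1/sqrt(d2) = 78.5674
k = (sigma1 - sigma2) / (1/sqrt(d1) - 1/sqrt(d2)) = (143.4 - 95.9) / (179.605 - 78.5674) = 0.470121 MPa*m^0.5
sigma0 = sigma1 - k/sqrt(d1) = 143.4 - 0.470121*179.605 = 58.9638 MPa
sigma_y(d3) = 58.9638 + 0.470121 / sqrt(8.5e-05) = 110 MPa


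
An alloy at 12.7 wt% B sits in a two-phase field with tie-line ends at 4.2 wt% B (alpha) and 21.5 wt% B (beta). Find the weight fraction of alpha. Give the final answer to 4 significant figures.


f_alpha = (C_beta - C0) / (C_beta - C_alpha)
f_alpha = (21.5 - 12.7) / (21.5 - 4.2)
f_alpha = 0.5087


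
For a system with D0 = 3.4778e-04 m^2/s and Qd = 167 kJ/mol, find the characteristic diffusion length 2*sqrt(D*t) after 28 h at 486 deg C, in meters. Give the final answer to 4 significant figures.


Step 1: D = D0 * exp(-Qd/(R*T))
T = 759.15 K
D = 3.4778e-04 * exp(-167e3 / (8.314 * 759.15)) = 1.12244e-15 m^2/s
Step 2: L = 2*sqrt(D*t)
t = 28 h = 100800 s
L = 2*sqrt(1.12244e-15 * 100800) = 2.127e-05 m


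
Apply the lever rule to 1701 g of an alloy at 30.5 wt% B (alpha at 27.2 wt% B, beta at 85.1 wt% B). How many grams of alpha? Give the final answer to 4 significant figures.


f_alpha = (C_beta - C0) / (C_beta - C_alpha)
f_alpha = (85.1 - 30.5) / (85.1 - 27.2) = 0.943005
m_alpha = f_alpha * m_total = 0.943005 * 1701 = 1604 g


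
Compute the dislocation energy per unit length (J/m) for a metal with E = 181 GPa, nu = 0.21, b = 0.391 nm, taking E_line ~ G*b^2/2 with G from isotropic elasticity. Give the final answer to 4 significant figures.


Step 1: G = E / (2*(1+nu))
G = 181 / (2*(1+0.21)) = 74.7934 GPa = 7.47934e+10 Pa
Step 2: E_line = G*b^2/2
b = 0.391 nm = 3.91e-10 m
E_line = 0.5 * 7.47934e+10 * (3.91e-10)^2 = 5.717e-09 J/m


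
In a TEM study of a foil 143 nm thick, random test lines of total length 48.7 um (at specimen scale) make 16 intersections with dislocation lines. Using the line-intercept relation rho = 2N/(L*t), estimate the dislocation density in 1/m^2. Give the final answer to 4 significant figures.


rho = 2N / (L * t)
L = 48.7 um = 4.87e-05 m, t = 143 nm = 1.43e-07 m
rho = 2 * 16 / (4.87e-05 * 1.43e-07)
rho = 4.595e+12 1/m^2


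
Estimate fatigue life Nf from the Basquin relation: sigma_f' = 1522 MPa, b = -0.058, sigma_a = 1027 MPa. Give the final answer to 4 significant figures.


sigma_a = sigma_f' * (2*Nf)^b
2*Nf = (sigma_a / sigma_f')^(1/b)
2*Nf = (1027 / 1522)^(1/-0.058)
2*Nf = 882.246
Nf = 441.1 cycles


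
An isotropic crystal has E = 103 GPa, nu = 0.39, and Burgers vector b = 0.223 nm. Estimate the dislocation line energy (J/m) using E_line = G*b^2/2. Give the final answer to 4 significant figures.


Step 1: G = E / (2*(1+nu))
G = 103 / (2*(1+0.39)) = 37.0504 GPa = 3.70504e+10 Pa
Step 2: E_line = G*b^2/2
b = 0.223 nm = 2.23e-10 m
E_line = 0.5 * 3.70504e+10 * (2.23e-10)^2 = 9.212e-10 J/m


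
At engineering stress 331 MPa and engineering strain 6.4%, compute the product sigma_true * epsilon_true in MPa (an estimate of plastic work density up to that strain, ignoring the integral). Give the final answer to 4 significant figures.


sigma_true = sigma_eng * (1 + epsilon_eng)
sigma_true = 331 * (1 + 0.064) = 352.184 MPa
epsilon_true = ln(1 + epsilon_eng)
epsilon_true = ln(1 + 0.064) = 0.0620354
sigma_true * epsilon_true = 352.184 * 0.0620354 = 21.85 MPa


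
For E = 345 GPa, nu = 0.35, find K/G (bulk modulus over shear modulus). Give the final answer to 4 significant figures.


G = E / (2*(1+nu))
G = 345 / (2*(1+0.35)) = 127.778 GPa
K = E / (3*(1-2*nu))
K = 345 / (3*(1-2*0.35)) = 383.333 GPa
K/G = 383.333 / 127.778 = 3


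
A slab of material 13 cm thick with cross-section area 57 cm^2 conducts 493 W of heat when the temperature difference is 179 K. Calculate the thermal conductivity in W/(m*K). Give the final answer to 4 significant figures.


k = Q*L / (A*dT)
L = 0.13 m, A = 5.7e-03 m^2
k = 493 * 0.13 / (5.7e-03 * 179)
k = 62.81 W/(m*K)


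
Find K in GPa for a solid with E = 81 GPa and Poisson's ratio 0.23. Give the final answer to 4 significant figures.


K = E / (3*(1-2*nu))
K = 81 / (3*(1-2*0.23))
K = 50 GPa


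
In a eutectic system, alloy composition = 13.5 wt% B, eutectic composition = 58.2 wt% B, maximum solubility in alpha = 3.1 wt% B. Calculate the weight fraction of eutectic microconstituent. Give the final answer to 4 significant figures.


f_primary = (C_e - C0) / (C_e - C_alpha_max)
f_primary = (58.2 - 13.5) / (58.2 - 3.1)
f_primary = 0.811252
f_eutectic = 1 - 0.811252 = 0.1887


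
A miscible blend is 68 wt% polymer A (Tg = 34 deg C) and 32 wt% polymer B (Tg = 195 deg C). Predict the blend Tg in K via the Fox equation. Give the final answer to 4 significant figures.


1/Tg = w1/Tg1 + w2/Tg2 (in Kelvin)
Tg1 = 307.15 K, Tg2 = 468.15 K
1/Tg = 0.68/307.15 + 0.32/468.15
Tg = 345.1 K


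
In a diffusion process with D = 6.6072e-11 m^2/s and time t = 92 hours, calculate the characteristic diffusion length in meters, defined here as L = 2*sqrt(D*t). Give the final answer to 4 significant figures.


t = 92 hr = 331200 s
Diffusion length = 2*sqrt(D*t)
= 2*sqrt(6.6072e-11 * 331200)
= 9.356e-03 m


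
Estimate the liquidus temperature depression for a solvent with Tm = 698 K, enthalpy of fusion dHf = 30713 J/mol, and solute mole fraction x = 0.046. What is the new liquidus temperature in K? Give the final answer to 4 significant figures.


dT = R*Tm^2*x / dHf
dT = 8.314 * 698^2 * 0.046 / 30713
dT = 6.06676 K
T_new = 698 - 6.06676 = 691.9 K


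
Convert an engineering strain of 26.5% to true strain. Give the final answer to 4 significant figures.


epsilon_true = ln(1 + epsilon_eng)
epsilon_true = ln(1 + 0.265)
epsilon_true = 0.2351


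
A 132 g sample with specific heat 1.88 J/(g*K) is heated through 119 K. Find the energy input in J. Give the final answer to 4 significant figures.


Q = m * cp * dT
Q = 132 * 1.88 * 119
Q = 29530 J


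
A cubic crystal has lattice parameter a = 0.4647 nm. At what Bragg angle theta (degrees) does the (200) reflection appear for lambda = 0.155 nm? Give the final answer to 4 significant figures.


d = a / sqrt(h^2+k^2+l^2)
d = 0.4647 / sqrt(4) = 0.23235 nm
lambda = 2*d*sin(theta)  =>  sin(theta) = lambda / (2*d)
sin(theta) = 0.155 / (2 * 0.23235) = 0.333549
theta = 19.48 deg


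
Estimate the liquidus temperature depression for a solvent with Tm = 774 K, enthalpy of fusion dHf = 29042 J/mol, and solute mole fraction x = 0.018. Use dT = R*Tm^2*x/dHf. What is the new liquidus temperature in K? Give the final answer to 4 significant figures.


dT = R*Tm^2*x / dHf
dT = 8.314 * 774^2 * 0.018 / 29042
dT = 3.08701 K
T_new = 774 - 3.08701 = 770.9 K


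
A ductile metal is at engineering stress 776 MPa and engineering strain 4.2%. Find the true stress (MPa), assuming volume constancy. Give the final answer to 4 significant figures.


sigma_true = sigma_eng * (1 + epsilon_eng)
sigma_true = 776 * (1 + 0.042)
sigma_true = 808.6 MPa


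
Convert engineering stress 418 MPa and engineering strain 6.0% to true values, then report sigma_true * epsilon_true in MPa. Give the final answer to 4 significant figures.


sigma_true = sigma_eng * (1 + epsilon_eng)
sigma_true = 418 * (1 + 0.06) = 443.08 MPa
epsilon_true = ln(1 + epsilon_eng)
epsilon_true = ln(1 + 0.06) = 0.0582689
sigma_true * epsilon_true = 443.08 * 0.0582689 = 25.82 MPa


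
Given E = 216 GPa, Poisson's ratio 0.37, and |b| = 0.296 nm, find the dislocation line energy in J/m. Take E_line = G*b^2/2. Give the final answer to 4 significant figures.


Step 1: G = E / (2*(1+nu))
G = 216 / (2*(1+0.37)) = 78.8321 GPa = 7.88321e+10 Pa
Step 2: E_line = G*b^2/2
b = 0.296 nm = 2.96e-10 m
E_line = 0.5 * 7.88321e+10 * (2.96e-10)^2 = 3.453e-09 J/m


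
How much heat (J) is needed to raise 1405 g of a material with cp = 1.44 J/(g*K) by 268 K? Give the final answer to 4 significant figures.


Q = m * cp * dT
Q = 1405 * 1.44 * 268
Q = 542200 J


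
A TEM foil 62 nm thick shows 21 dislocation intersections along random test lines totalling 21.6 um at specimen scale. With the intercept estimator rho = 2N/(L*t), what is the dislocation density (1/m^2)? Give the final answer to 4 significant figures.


rho = 2N / (L * t)
L = 21.6 um = 2.16e-05 m, t = 62 nm = 6.2e-08 m
rho = 2 * 21 / (2.16e-05 * 6.2e-08)
rho = 3.136e+13 1/m^2


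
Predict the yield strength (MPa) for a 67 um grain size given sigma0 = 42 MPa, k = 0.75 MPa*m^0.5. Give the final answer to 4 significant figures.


sigma_y = sigma0 + k / sqrt(d)
d = 67 um = 6.7e-05 m
sigma_y = 42 + 0.75 / sqrt(6.7e-05)
sigma_y = 133.6 MPa


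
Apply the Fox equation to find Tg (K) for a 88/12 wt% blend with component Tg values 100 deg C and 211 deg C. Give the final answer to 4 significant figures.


1/Tg = w1/Tg1 + w2/Tg2 (in Kelvin)
Tg1 = 373.15 K, Tg2 = 484.15 K
1/Tg = 0.88/373.15 + 0.12/484.15
Tg = 383.7 K


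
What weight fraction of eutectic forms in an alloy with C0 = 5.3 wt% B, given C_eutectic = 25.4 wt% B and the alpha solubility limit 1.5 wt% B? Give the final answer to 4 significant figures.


f_primary = (C_e - C0) / (C_e - C_alpha_max)
f_primary = (25.4 - 5.3) / (25.4 - 1.5)
f_primary = 0.841004
f_eutectic = 1 - 0.841004 = 0.159


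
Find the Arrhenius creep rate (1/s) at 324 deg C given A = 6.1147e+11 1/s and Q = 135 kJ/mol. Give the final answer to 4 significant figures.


rate = A * exp(-Q / (R*T))
T = 324 + 273.15 = 597.15 K
rate = 6.1147e+11 * exp(-135e3 / (8.314 * 597.15))
rate = 0.9486 1/s


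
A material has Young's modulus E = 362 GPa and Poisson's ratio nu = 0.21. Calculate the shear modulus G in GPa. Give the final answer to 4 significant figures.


G = E / (2*(1+nu))
G = 362 / (2*(1+0.21))
G = 149.6 GPa


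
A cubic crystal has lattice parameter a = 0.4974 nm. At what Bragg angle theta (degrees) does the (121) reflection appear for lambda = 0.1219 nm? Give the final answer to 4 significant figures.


d = a / sqrt(h^2+k^2+l^2)
d = 0.4974 / sqrt(6) = 0.203063 nm
lambda = 2*d*sin(theta)  =>  sin(theta) = lambda / (2*d)
sin(theta) = 0.1219 / (2 * 0.203063) = 0.300154
theta = 17.47 deg


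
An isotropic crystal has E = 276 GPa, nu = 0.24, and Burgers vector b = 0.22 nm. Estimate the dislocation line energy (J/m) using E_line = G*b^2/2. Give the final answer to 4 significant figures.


Step 1: G = E / (2*(1+nu))
G = 276 / (2*(1+0.24)) = 111.29 GPa = 1.1129e+11 Pa
Step 2: E_line = G*b^2/2
b = 0.22 nm = 2.2e-10 m
E_line = 0.5 * 1.1129e+11 * (2.2e-10)^2 = 2.693e-09 J/m


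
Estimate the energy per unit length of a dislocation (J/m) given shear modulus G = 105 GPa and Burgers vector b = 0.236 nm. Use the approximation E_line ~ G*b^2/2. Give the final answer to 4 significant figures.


E = G*b^2/2
b = 0.236 nm = 2.36e-10 m
G = 105 GPa = 1.05e+11 Pa
E = 0.5 * 1.05e+11 * (2.36e-10)^2
E = 2.924e-09 J/m


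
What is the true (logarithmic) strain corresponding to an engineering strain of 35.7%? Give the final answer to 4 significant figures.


epsilon_true = ln(1 + epsilon_eng)
epsilon_true = ln(1 + 0.357)
epsilon_true = 0.3053


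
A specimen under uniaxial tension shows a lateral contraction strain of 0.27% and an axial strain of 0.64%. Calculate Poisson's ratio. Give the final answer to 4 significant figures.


nu = -epsilon_lat / epsilon_axial
Lateral strain is contraction (negative), so using magnitudes:
nu = 0.27 / 0.64
nu = 0.4219


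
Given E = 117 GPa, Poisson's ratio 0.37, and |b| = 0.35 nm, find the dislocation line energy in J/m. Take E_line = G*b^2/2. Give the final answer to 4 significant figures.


Step 1: G = E / (2*(1+nu))
G = 117 / (2*(1+0.37)) = 42.7007 GPa = 4.27007e+10 Pa
Step 2: E_line = G*b^2/2
b = 0.35 nm = 3.5e-10 m
E_line = 0.5 * 4.27007e+10 * (3.5e-10)^2 = 2.615e-09 J/m


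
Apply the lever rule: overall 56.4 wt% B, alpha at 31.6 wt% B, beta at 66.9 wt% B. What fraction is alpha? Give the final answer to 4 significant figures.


f_alpha = (C_beta - C0) / (C_beta - C_alpha)
f_alpha = (66.9 - 56.4) / (66.9 - 31.6)
f_alpha = 0.2975


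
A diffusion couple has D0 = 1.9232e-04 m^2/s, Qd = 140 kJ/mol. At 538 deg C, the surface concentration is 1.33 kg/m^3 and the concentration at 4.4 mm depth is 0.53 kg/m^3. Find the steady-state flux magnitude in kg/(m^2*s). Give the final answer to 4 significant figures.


Step 1: D = D0 * exp(-Qd/(R*T))
T = 538 + 273.15 = 811.15 K
D = 1.9232e-04 * exp(-140e3 / (8.314 * 811.15)) = 1.85477e-13 m^2/s
Step 2: J = D * (C1 - C2) / dx
J = 1.85477e-13 * (1.33 - 0.53) / 4.4e-03
J = 3.372e-11 kg/(m^2*s)


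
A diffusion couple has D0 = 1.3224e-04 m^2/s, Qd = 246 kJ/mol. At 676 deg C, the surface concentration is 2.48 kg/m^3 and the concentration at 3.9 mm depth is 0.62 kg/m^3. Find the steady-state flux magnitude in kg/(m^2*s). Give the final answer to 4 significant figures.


Step 1: D = D0 * exp(-Qd/(R*T))
T = 676 + 273.15 = 949.15 K
D = 1.3224e-04 * exp(-246e3 / (8.314 * 949.15)) = 3.82594e-18 m^2/s
Step 2: J = D * (C1 - C2) / dx
J = 3.82594e-18 * (2.48 - 0.62) / 3.9e-03
J = 1.825e-15 kg/(m^2*s)


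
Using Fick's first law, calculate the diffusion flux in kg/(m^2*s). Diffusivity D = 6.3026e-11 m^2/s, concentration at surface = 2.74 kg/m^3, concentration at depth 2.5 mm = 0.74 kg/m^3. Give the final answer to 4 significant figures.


J = -D * (dC/dx) = D * (C1 - C2) / dx
J = 6.3026e-11 * (2.74 - 0.74) / 2.5e-03
J = 5.042e-08 kg/(m^2*s)


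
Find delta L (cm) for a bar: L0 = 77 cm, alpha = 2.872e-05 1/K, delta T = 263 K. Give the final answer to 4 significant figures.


dL = L0 * alpha * dT
dL = 77 * 2.872e-05 * 263
dL = 0.5816 cm


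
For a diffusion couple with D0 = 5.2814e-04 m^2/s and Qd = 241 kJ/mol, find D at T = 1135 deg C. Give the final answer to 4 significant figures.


D = D0 * exp(-Qd / (R*T))
T = 1408.15 K
D = 5.2814e-04 * exp(-241e3 / (8.314 * 1408.15))
D = 6.062e-13 m^2/s


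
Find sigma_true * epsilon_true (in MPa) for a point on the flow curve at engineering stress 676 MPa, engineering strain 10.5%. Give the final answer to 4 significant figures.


sigma_true = sigma_eng * (1 + epsilon_eng)
sigma_true = 676 * (1 + 0.105) = 746.98 MPa
epsilon_true = ln(1 + epsilon_eng)
epsilon_true = ln(1 + 0.105) = 0.0998453
sigma_true * epsilon_true = 746.98 * 0.0998453 = 74.58 MPa


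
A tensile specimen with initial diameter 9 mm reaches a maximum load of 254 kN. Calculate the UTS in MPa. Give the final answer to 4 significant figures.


A0 = pi*(d/2)^2 = pi*(9/2)^2 = 63.6173 mm^2
UTS = F_max / A0 = 254*1000 / 63.6173
UTS = 3993 MPa


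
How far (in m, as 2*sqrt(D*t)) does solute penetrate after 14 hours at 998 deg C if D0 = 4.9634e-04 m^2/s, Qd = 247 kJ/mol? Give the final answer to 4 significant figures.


Step 1: D = D0 * exp(-Qd/(R*T))
T = 1271.15 K
D = 4.9634e-04 * exp(-247e3 / (8.314 * 1271.15)) = 3.51223e-14 m^2/s
Step 2: L = 2*sqrt(D*t)
t = 14 h = 50400 s
L = 2*sqrt(3.51223e-14 * 50400) = 8.415e-05 m


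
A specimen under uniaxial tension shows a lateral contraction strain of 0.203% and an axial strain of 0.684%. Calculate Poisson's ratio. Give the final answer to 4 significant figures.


nu = -epsilon_lat / epsilon_axial
Lateral strain is contraction (negative), so using magnitudes:
nu = 0.203 / 0.684
nu = 0.2968


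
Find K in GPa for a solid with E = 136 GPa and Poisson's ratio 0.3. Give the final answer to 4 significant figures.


K = E / (3*(1-2*nu))
K = 136 / (3*(1-2*0.3))
K = 113.3 GPa


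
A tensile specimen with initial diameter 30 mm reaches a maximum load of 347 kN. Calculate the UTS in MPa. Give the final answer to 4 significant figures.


A0 = pi*(d/2)^2 = pi*(30/2)^2 = 706.858 mm^2
UTS = F_max / A0 = 347*1000 / 706.858
UTS = 490.9 MPa


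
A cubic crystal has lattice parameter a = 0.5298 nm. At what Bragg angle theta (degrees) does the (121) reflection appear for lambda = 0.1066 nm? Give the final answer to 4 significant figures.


d = a / sqrt(h^2+k^2+l^2)
d = 0.5298 / sqrt(6) = 0.21629 nm
lambda = 2*d*sin(theta)  =>  sin(theta) = lambda / (2*d)
sin(theta) = 0.1066 / (2 * 0.21629) = 0.246428
theta = 14.27 deg


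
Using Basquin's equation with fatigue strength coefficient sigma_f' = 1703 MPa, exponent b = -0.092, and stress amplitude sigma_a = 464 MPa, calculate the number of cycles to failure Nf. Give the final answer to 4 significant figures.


sigma_a = sigma_f' * (2*Nf)^b
2*Nf = (sigma_a / sigma_f')^(1/b)
2*Nf = (464 / 1703)^(1/-0.092)
2*Nf = 1.37406e+06
Nf = 687000 cycles


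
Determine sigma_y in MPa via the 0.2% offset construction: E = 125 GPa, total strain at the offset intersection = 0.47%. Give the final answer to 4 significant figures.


Offset strain = 0.002
Elastic strain at yield = total_strain - offset = 4.7e-03 - 0.002 = 2.7e-03
sigma_y = E * elastic_strain = 125000 * 2.7e-03
sigma_y = 337.5 MPa


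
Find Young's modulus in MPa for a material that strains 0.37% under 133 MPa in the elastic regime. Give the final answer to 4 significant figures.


E = sigma / epsilon
epsilon = 0.37% = 3.7e-03
E = 133 / 3.7e-03
E = 35950 MPa


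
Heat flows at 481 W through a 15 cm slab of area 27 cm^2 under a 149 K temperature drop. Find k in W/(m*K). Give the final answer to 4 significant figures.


k = Q*L / (A*dT)
L = 0.15 m, A = 2.7e-03 m^2
k = 481 * 0.15 / (2.7e-03 * 149)
k = 179.3 W/(m*K)


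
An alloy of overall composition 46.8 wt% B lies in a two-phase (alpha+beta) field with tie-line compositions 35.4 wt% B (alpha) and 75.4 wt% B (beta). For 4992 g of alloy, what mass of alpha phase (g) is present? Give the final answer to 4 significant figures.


f_alpha = (C_beta - C0) / (C_beta - C_alpha)
f_alpha = (75.4 - 46.8) / (75.4 - 35.4) = 0.715
m_alpha = f_alpha * m_total = 0.715 * 4992 = 3569 g


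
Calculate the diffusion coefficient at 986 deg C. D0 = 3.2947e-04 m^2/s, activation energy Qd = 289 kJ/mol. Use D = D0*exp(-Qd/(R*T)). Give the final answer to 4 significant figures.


D = D0 * exp(-Qd / (R*T))
T = 1259.15 K
D = 3.2947e-04 * exp(-289e3 / (8.314 * 1259.15))
D = 3.377e-16 m^2/s


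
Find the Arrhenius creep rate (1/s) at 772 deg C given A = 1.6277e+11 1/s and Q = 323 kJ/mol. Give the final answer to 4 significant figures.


rate = A * exp(-Q / (R*T))
T = 772 + 273.15 = 1045.15 K
rate = 1.6277e+11 * exp(-323e3 / (8.314 * 1045.15))
rate = 1.17e-05 1/s


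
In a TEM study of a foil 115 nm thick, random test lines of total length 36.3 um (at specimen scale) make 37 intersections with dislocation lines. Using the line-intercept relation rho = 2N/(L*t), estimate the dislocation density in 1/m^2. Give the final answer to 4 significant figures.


rho = 2N / (L * t)
L = 36.3 um = 3.63e-05 m, t = 115 nm = 1.15e-07 m
rho = 2 * 37 / (3.63e-05 * 1.15e-07)
rho = 1.773e+13 1/m^2


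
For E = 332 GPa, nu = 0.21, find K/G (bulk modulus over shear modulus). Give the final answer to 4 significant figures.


G = E / (2*(1+nu))
G = 332 / (2*(1+0.21)) = 137.19 GPa
K = E / (3*(1-2*nu))
K = 332 / (3*(1-2*0.21)) = 190.805 GPa
K/G = 190.805 / 137.19 = 1.391


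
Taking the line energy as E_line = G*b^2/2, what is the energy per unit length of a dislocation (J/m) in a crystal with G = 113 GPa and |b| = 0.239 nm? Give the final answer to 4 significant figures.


E = G*b^2/2
b = 0.239 nm = 2.39e-10 m
G = 113 GPa = 1.13e+11 Pa
E = 0.5 * 1.13e+11 * (2.39e-10)^2
E = 3.227e-09 J/m


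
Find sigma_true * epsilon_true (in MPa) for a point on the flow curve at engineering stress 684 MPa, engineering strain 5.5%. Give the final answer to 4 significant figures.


sigma_true = sigma_eng * (1 + epsilon_eng)
sigma_true = 684 * (1 + 0.055) = 721.62 MPa
epsilon_true = ln(1 + epsilon_eng)
epsilon_true = ln(1 + 0.055) = 0.0535408
sigma_true * epsilon_true = 721.62 * 0.0535408 = 38.64 MPa


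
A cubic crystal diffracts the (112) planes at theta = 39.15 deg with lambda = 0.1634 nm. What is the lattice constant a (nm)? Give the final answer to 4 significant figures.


d = lambda / (2*sin(theta))
d = 0.1634 / (2*sin(39.15 deg))
d = 0.129405 nm
a = d * sqrt(h^2+k^2+l^2) = 0.129405 * sqrt(6)
a = 0.317 nm


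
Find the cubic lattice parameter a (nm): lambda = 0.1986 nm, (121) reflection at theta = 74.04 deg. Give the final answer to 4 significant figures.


d = lambda / (2*sin(theta))
d = 0.1986 / (2*sin(74.04 deg))
d = 0.103281 nm
a = d * sqrt(h^2+k^2+l^2) = 0.103281 * sqrt(6)
a = 0.253 nm


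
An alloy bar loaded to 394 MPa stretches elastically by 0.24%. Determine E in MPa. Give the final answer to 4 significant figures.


E = sigma / epsilon
epsilon = 0.24% = 2.4e-03
E = 394 / 2.4e-03
E = 164200 MPa


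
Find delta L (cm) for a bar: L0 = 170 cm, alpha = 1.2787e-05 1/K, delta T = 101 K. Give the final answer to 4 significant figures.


dL = L0 * alpha * dT
dL = 170 * 1.2787e-05 * 101
dL = 0.2196 cm


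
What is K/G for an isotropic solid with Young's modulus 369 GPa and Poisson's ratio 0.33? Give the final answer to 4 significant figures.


G = E / (2*(1+nu))
G = 369 / (2*(1+0.33)) = 138.722 GPa
K = E / (3*(1-2*nu))
K = 369 / (3*(1-2*0.33)) = 361.765 GPa
K/G = 361.765 / 138.722 = 2.608


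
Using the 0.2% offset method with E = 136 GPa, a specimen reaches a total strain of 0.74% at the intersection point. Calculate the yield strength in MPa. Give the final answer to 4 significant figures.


Offset strain = 0.002
Elastic strain at yield = total_strain - offset = 7.4e-03 - 0.002 = 5.4e-03
sigma_y = E * elastic_strain = 136000 * 5.4e-03
sigma_y = 734.4 MPa


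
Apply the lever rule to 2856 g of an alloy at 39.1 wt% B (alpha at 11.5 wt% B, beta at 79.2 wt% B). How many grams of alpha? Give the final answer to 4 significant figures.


f_alpha = (C_beta - C0) / (C_beta - C_alpha)
f_alpha = (79.2 - 39.1) / (79.2 - 11.5) = 0.592319
m_alpha = f_alpha * m_total = 0.592319 * 2856 = 1692 g


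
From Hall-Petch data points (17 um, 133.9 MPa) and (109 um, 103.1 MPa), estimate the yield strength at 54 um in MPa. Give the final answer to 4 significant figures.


sigma_y = sigma0 + k / sqrt(d)
1/sqrt(d1) = 1/sqrt(1.7e-05) = 242.536;  1/sqrt(d2) = 95.7826
k = (sigma1 - sigma2) / (1/sqrt(d1) - 1/sqrt(d2)) = (133.9 - 103.1) / (242.536 - 95.7826) = 0.209876 MPa*m^0.5
sigma0 = sigma1 - k/sqrt(d1) = 133.9 - 0.209876*242.536 = 82.9975 MPa
sigma_y(d3) = 82.9975 + 0.209876 / sqrt(5.4e-05) = 111.6 MPa


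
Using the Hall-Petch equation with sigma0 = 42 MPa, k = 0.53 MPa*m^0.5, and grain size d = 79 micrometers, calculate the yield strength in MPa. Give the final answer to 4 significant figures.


sigma_y = sigma0 + k / sqrt(d)
d = 79 um = 7.9e-05 m
sigma_y = 42 + 0.53 / sqrt(7.9e-05)
sigma_y = 101.6 MPa


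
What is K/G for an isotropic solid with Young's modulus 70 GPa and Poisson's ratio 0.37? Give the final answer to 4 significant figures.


G = E / (2*(1+nu))
G = 70 / (2*(1+0.37)) = 25.5474 GPa
K = E / (3*(1-2*nu))
K = 70 / (3*(1-2*0.37)) = 89.7436 GPa
K/G = 89.7436 / 25.5474 = 3.513


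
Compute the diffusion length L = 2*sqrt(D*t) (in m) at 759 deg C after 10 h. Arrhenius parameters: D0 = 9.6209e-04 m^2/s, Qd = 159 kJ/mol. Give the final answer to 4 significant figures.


Step 1: D = D0 * exp(-Qd/(R*T))
T = 1032.15 K
D = 9.6209e-04 * exp(-159e3 / (8.314 * 1032.15)) = 8.63606e-12 m^2/s
Step 2: L = 2*sqrt(D*t)
t = 10 h = 36000 s
L = 2*sqrt(8.63606e-12 * 36000) = 1.115e-03 m


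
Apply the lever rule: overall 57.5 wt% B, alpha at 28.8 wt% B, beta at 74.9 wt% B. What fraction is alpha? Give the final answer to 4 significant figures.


f_alpha = (C_beta - C0) / (C_beta - C_alpha)
f_alpha = (74.9 - 57.5) / (74.9 - 28.8)
f_alpha = 0.3774


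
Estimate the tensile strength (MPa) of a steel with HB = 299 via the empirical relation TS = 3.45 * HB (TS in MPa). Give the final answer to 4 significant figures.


TS (MPa) = 3.45 * HB
TS = 3.45 * 299
TS = 1032 MPa


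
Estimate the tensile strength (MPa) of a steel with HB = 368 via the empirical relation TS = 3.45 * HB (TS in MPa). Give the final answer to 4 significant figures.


TS (MPa) = 3.45 * HB
TS = 3.45 * 368
TS = 1270 MPa


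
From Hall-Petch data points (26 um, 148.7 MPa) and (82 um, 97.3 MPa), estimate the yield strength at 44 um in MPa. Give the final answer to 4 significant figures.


sigma_y = sigma0 + k / sqrt(d)
1/sqrt(d1) = 1/sqrt(2.6e-05) = 196.116;  1/sqrt(d2) = 110.432
k = (sigma1 - sigma2) / (1/sqrt(d1) - 1/sqrt(d2)) = (148.7 - 97.3) / (196.116 - 110.432) = 0.599874 MPa*m^0.5
sigma0 = sigma1 - k/sqrt(d1) = 148.7 - 0.599874*196.116 = 31.055 MPa
sigma_y(d3) = 31.055 + 0.599874 / sqrt(4.4e-05) = 121.5 MPa


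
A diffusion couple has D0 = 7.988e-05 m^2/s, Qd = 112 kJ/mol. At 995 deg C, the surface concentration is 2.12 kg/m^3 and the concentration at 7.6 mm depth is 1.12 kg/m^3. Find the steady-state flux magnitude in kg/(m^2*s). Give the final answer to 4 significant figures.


Step 1: D = D0 * exp(-Qd/(R*T))
T = 995 + 273.15 = 1268.15 K
D = 7.988e-05 * exp(-112e3 / (8.314 * 1268.15)) = 1.9455e-09 m^2/s
Step 2: J = D * (C1 - C2) / dx
J = 1.9455e-09 * (2.12 - 1.12) / 7.6e-03
J = 2.56e-07 kg/(m^2*s)


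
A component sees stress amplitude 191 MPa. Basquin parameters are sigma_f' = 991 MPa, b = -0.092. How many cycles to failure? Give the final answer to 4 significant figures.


sigma_a = sigma_f' * (2*Nf)^b
2*Nf = (sigma_a / sigma_f')^(1/b)
2*Nf = (191 / 991)^(1/-0.092)
2*Nf = 5.91803e+07
Nf = 2.959e+07 cycles


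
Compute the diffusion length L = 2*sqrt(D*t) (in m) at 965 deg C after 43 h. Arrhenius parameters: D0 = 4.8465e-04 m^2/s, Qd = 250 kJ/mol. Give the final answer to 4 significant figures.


Step 1: D = D0 * exp(-Qd/(R*T))
T = 1238.15 K
D = 4.8465e-04 * exp(-250e3 / (8.314 * 1238.15)) = 1.37447e-14 m^2/s
Step 2: L = 2*sqrt(D*t)
t = 43 h = 154800 s
L = 2*sqrt(1.37447e-14 * 154800) = 9.225e-05 m


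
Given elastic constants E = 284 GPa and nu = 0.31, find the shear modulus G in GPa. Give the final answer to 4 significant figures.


G = E / (2*(1+nu))
G = 284 / (2*(1+0.31))
G = 108.4 GPa


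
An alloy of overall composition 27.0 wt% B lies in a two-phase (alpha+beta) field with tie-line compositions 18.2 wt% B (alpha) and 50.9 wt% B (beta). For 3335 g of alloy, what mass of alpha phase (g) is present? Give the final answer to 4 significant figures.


f_alpha = (C_beta - C0) / (C_beta - C_alpha)
f_alpha = (50.9 - 27.0) / (50.9 - 18.2) = 0.730887
m_alpha = f_alpha * m_total = 0.730887 * 3335 = 2438 g


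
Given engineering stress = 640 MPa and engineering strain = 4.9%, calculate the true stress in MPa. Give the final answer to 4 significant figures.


sigma_true = sigma_eng * (1 + epsilon_eng)
sigma_true = 640 * (1 + 0.049)
sigma_true = 671.4 MPa


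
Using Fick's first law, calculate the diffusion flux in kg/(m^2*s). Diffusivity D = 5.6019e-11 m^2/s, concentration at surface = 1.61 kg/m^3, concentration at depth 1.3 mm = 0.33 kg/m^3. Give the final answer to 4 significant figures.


J = -D * (dC/dx) = D * (C1 - C2) / dx
J = 5.6019e-11 * (1.61 - 0.33) / 1.3e-03
J = 5.516e-08 kg/(m^2*s)


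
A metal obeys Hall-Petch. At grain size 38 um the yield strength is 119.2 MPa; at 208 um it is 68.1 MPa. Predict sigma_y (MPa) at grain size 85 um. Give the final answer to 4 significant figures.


sigma_y = sigma0 + k / sqrt(d)
1/sqrt(d1) = 1/sqrt(3.8e-05) = 162.221;  1/sqrt(d2) = 69.3375
k = (sigma1 - sigma2) / (1/sqrt(d1) - 1/sqrt(d2)) = (119.2 - 68.1) / (162.221 - 69.3375) = 0.550149 MPa*m^0.5
sigma0 = sigma1 - k/sqrt(d1) = 119.2 - 0.550149*162.221 = 29.954 MPa
sigma_y(d3) = 29.954 + 0.550149 / sqrt(8.5e-05) = 89.63 MPa


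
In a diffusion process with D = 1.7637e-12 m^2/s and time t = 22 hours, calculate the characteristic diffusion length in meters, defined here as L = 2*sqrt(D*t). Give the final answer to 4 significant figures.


t = 22 hr = 79200 s
Diffusion length = 2*sqrt(D*t)
= 2*sqrt(1.7637e-12 * 79200)
= 7.475e-04 m


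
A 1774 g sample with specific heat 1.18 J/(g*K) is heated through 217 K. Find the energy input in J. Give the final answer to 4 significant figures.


Q = m * cp * dT
Q = 1774 * 1.18 * 217
Q = 454300 J


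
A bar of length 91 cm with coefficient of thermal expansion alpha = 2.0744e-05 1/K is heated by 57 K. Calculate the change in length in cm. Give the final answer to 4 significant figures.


dL = L0 * alpha * dT
dL = 91 * 2.0744e-05 * 57
dL = 0.1076 cm


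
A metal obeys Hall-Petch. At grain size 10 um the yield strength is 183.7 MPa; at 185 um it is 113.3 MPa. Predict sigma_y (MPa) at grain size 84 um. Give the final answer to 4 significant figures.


sigma_y = sigma0 + k / sqrt(d)
1/sqrt(d1) = 1/sqrt(1e-05) = 316.228;  1/sqrt(d2) = 73.5215
k = (sigma1 - sigma2) / (1/sqrt(d1) - 1/sqrt(d2)) = (183.7 - 113.3) / (316.228 - 73.5215) = 0.290063 MPa*m^0.5
sigma0 = sigma1 - k/sqrt(d1) = 183.7 - 0.290063*316.228 = 91.9742 MPa
sigma_y(d3) = 91.9742 + 0.290063 / sqrt(8.4e-05) = 123.6 MPa


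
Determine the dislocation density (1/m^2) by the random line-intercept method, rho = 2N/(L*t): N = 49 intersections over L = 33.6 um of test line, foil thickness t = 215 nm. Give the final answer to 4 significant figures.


rho = 2N / (L * t)
L = 33.6 um = 3.36e-05 m, t = 215 nm = 2.15e-07 m
rho = 2 * 49 / (3.36e-05 * 2.15e-07)
rho = 1.357e+13 1/m^2


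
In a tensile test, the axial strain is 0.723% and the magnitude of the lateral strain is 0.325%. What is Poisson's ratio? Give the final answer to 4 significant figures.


nu = -epsilon_lat / epsilon_axial
Lateral strain is contraction (negative), so using magnitudes:
nu = 0.325 / 0.723
nu = 0.4495


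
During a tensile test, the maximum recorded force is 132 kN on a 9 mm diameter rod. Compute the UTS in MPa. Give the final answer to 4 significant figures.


A0 = pi*(d/2)^2 = pi*(9/2)^2 = 63.6173 mm^2
UTS = F_max / A0 = 132*1000 / 63.6173
UTS = 2075 MPa


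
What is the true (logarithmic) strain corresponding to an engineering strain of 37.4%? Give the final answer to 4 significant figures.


epsilon_true = ln(1 + epsilon_eng)
epsilon_true = ln(1 + 0.374)
epsilon_true = 0.3177


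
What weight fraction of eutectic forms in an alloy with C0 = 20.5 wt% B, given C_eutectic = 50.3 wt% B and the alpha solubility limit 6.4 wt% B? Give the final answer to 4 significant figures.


f_primary = (C_e - C0) / (C_e - C_alpha_max)
f_primary = (50.3 - 20.5) / (50.3 - 6.4)
f_primary = 0.678815
f_eutectic = 1 - 0.678815 = 0.3212


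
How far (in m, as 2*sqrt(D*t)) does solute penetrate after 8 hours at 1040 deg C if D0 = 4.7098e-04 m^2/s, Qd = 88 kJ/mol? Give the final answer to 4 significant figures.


Step 1: D = D0 * exp(-Qd/(R*T))
T = 1313.15 K
D = 4.7098e-04 * exp(-88e3 / (8.314 * 1313.15)) = 1.48731e-07 m^2/s
Step 2: L = 2*sqrt(D*t)
t = 8 h = 28800 s
L = 2*sqrt(1.48731e-07 * 28800) = 0.1309 m


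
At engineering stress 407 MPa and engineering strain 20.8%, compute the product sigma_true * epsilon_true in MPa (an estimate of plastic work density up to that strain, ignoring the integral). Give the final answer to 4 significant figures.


sigma_true = sigma_eng * (1 + epsilon_eng)
sigma_true = 407 * (1 + 0.208) = 491.656 MPa
epsilon_true = ln(1 + epsilon_eng)
epsilon_true = ln(1 + 0.208) = 0.188966
sigma_true * epsilon_true = 491.656 * 0.188966 = 92.91 MPa


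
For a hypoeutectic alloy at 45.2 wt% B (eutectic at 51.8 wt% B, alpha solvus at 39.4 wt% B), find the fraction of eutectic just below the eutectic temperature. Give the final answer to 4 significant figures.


f_primary = (C_e - C0) / (C_e - C_alpha_max)
f_primary = (51.8 - 45.2) / (51.8 - 39.4)
f_primary = 0.532258
f_eutectic = 1 - 0.532258 = 0.4677


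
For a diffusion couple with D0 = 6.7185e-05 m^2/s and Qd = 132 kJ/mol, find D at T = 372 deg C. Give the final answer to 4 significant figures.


D = D0 * exp(-Qd / (R*T))
T = 645.15 K
D = 6.7185e-05 * exp(-132e3 / (8.314 * 645.15))
D = 1.379e-15 m^2/s


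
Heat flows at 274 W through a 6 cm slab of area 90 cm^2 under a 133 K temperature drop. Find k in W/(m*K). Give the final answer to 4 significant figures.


k = Q*L / (A*dT)
L = 0.06 m, A = 9e-03 m^2
k = 274 * 0.06 / (9e-03 * 133)
k = 13.73 W/(m*K)


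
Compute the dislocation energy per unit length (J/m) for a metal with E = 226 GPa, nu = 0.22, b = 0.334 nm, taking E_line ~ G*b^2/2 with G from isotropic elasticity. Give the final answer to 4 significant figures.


Step 1: G = E / (2*(1+nu))
G = 226 / (2*(1+0.22)) = 92.623 GPa = 9.2623e+10 Pa
Step 2: E_line = G*b^2/2
b = 0.334 nm = 3.34e-10 m
E_line = 0.5 * 9.2623e+10 * (3.34e-10)^2 = 5.166e-09 J/m


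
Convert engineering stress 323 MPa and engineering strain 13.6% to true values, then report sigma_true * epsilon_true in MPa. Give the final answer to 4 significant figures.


sigma_true = sigma_eng * (1 + epsilon_eng)
sigma_true = 323 * (1 + 0.136) = 366.928 MPa
epsilon_true = ln(1 + epsilon_eng)
epsilon_true = ln(1 + 0.136) = 0.127513
sigma_true * epsilon_true = 366.928 * 0.127513 = 46.79 MPa


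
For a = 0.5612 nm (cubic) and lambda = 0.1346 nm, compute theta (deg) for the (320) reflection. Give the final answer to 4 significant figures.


d = a / sqrt(h^2+k^2+l^2)
d = 0.5612 / sqrt(13) = 0.155649 nm
lambda = 2*d*sin(theta)  =>  sin(theta) = lambda / (2*d)
sin(theta) = 0.1346 / (2 * 0.155649) = 0.432383
theta = 25.62 deg


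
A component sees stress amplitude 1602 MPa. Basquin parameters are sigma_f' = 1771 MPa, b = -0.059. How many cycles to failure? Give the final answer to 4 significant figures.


sigma_a = sigma_f' * (2*Nf)^b
2*Nf = (sigma_a / sigma_f')^(1/b)
2*Nf = (1602 / 1771)^(1/-0.059)
2*Nf = 5.47316
Nf = 2.737 cycles


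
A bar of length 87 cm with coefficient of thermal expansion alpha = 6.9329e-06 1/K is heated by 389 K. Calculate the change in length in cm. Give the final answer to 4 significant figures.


dL = L0 * alpha * dT
dL = 87 * 6.9329e-06 * 389
dL = 0.2346 cm


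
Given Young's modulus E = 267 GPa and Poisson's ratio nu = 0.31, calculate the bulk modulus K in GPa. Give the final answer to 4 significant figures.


K = E / (3*(1-2*nu))
K = 267 / (3*(1-2*0.31))
K = 234.2 GPa


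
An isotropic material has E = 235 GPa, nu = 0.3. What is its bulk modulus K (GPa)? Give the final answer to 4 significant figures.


K = E / (3*(1-2*nu))
K = 235 / (3*(1-2*0.3))
K = 195.8 GPa


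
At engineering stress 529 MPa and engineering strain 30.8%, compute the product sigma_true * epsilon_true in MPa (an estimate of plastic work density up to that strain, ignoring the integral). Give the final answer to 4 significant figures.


sigma_true = sigma_eng * (1 + epsilon_eng)
sigma_true = 529 * (1 + 0.308) = 691.932 MPa
epsilon_true = ln(1 + epsilon_eng)
epsilon_true = ln(1 + 0.308) = 0.268499
sigma_true * epsilon_true = 691.932 * 0.268499 = 185.8 MPa


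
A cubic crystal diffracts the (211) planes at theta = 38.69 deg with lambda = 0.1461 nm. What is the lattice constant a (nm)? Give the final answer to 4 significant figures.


d = lambda / (2*sin(theta))
d = 0.1461 / (2*sin(38.69 deg))
d = 0.11686 nm
a = d * sqrt(h^2+k^2+l^2) = 0.11686 * sqrt(6)
a = 0.2862 nm


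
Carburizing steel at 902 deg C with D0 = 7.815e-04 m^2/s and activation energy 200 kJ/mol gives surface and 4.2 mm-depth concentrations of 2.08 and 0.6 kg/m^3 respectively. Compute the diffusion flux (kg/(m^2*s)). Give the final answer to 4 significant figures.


Step 1: D = D0 * exp(-Qd/(R*T))
T = 902 + 273.15 = 1175.15 K
D = 7.815e-04 * exp(-200e3 / (8.314 * 1175.15)) = 1.00633e-12 m^2/s
Step 2: J = D * (C1 - C2) / dx
J = 1.00633e-12 * (2.08 - 0.6) / 4.2e-03
J = 3.546e-10 kg/(m^2*s)
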